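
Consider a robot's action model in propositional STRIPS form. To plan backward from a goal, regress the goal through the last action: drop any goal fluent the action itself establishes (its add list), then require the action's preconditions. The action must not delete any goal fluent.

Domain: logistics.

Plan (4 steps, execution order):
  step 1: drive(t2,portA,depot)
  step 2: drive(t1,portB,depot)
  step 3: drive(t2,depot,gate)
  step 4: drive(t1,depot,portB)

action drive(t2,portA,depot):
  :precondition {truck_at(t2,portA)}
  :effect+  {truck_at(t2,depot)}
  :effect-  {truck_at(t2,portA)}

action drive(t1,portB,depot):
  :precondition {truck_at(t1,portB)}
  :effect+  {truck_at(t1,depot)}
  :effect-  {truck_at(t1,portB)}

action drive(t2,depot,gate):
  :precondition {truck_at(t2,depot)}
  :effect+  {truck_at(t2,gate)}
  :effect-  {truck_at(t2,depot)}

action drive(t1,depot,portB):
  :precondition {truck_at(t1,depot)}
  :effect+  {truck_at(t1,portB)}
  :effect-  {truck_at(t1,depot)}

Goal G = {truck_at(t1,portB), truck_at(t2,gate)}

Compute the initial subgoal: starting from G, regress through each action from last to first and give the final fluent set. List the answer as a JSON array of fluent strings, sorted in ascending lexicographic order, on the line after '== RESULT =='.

Work backward from the goal:
  through step 4 (drive(t1,depot,portB)): drop {truck_at(t1,portB)}, keep {truck_at(t2,gate)}, require {truck_at(t1,depot)}
    → {truck_at(t1,depot), truck_at(t2,gate)}
  through step 3 (drive(t2,depot,gate)): drop {truck_at(t2,gate)}, keep {truck_at(t1,depot)}, require {truck_at(t2,depot)}
    → {truck_at(t1,depot), truck_at(t2,depot)}
  through step 2 (drive(t1,portB,depot)): drop {truck_at(t1,depot)}, keep {truck_at(t2,depot)}, require {truck_at(t1,portB)}
    → {truck_at(t1,portB), truck_at(t2,depot)}
  through step 1 (drive(t2,portA,depot)): drop {truck_at(t2,depot)}, keep {truck_at(t1,portB)}, require {truck_at(t2,portA)}
    → {truck_at(t1,portB), truck_at(t2,portA)}

== RESULT ==
["truck_at(t1,portB)", "truck_at(t2,portA)"]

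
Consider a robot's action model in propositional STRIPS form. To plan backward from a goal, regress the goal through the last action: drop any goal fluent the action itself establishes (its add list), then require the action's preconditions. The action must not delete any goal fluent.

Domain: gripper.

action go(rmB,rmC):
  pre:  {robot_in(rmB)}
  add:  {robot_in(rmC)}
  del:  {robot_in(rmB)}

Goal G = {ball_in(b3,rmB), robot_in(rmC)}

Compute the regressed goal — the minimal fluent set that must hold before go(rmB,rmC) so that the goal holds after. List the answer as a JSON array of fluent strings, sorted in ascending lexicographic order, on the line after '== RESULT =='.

Compute (G \ add) ∪ pre:
  G ∩ del = {}  (empty — regression defined)
  G \ add = {ball_in(b3,rmB), robot_in(rmC)} \ {robot_in(rmC)} = {ball_in(b3,rmB)}
  ∪ pre   = {ball_in(b3,rmB)} ∪ {robot_in(rmB)}
          = {ball_in(b3,rmB), robot_in(rmB)}

== RESULT ==
["ball_in(b3,rmB)", "robot_in(rmB)"]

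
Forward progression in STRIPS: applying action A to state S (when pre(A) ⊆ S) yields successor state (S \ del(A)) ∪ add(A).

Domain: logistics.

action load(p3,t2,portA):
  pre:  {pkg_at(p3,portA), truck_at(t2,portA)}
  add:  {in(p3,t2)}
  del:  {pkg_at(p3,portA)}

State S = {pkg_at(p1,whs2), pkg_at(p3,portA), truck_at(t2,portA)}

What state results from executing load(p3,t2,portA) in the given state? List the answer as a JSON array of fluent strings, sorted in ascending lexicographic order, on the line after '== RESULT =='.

Compute (S \ del) ∪ add:
  pre ⊆ S: {pkg_at(p3,portA), truck_at(t2,portA)} ⊆ S  — applicable
  S \ del = {pkg_at(p1,whs2), truck_at(t2,portA)}
  ∪ add   = {in(p3,t2), pkg_at(p1,whs2), truck_at(t2,portA)}

== RESULT ==
["in(p3,t2)", "pkg_at(p1,whs2)", "truck_at(t2,portA)"]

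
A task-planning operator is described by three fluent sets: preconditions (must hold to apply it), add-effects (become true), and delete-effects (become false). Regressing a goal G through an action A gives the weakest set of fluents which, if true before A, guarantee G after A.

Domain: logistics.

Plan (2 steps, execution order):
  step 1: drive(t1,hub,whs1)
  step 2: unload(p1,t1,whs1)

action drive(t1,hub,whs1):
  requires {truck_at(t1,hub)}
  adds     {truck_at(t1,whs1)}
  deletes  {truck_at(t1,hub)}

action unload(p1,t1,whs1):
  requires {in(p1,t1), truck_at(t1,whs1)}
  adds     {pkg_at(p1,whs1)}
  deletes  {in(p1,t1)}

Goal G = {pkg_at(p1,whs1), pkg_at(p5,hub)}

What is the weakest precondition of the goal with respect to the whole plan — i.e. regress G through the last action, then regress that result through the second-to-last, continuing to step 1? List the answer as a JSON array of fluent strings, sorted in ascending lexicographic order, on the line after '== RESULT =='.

Regress step by step:
  through step 2 (unload(p1,t1,whs1)): drop {pkg_at(p1,whs1)}, keep {pkg_at(p5,hub)}, require {in(p1,t1), truck_at(t1,whs1)}
    → {in(p1,t1), pkg_at(p5,hub), truck_at(t1,whs1)}
  through step 1 (drive(t1,hub,whs1)): drop {truck_at(t1,whs1)}, keep {in(p1,t1), pkg_at(p5,hub)}, require {truck_at(t1,hub)}
    → {in(p1,t1), pkg_at(p5,hub), truck_at(t1,hub)}

== RESULT ==
["in(p1,t1)", "pkg_at(p5,hub)", "truck_at(t1,hub)"]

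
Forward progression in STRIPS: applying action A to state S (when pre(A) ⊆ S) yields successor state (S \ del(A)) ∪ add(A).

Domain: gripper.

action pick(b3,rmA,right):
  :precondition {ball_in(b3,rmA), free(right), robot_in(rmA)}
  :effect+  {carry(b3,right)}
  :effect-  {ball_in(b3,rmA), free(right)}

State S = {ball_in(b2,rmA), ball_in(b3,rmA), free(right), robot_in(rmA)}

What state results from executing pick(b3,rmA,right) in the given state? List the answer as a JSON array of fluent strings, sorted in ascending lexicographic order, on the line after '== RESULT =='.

Compute (S \ del) ∪ add:
  pre ⊆ S: {ball_in(b3,rmA), free(right), robot_in(rmA)} ⊆ S  — applicable
  S \ del = {ball_in(b2,rmA), robot_in(rmA)}
  ∪ add   = {ball_in(b2,rmA), carry(b3,right), robot_in(rmA)}

== RESULT ==
["ball_in(b2,rmA)", "carry(b3,right)", "robot_in(rmA)"]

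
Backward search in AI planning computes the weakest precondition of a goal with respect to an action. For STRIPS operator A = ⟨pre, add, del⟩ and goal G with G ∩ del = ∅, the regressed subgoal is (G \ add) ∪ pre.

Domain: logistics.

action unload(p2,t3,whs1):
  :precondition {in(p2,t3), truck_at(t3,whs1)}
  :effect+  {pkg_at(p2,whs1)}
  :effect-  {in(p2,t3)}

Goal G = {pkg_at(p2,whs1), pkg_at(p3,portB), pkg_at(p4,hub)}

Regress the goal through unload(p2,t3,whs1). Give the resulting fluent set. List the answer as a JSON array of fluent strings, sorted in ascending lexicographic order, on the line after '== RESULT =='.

Compute (G \ add) ∪ pre:
  G ∩ del = {}  (empty — regression defined)
  G \ add = {pkg_at(p2,whs1), pkg_at(p3,portB), pkg_at(p4,hub)} \ {pkg_at(p2,whs1)} = {pkg_at(p3,portB), pkg_at(p4,hub)}
  ∪ pre   = {pkg_at(p3,portB), pkg_at(p4,hub)} ∪ {in(p2,t3), truck_at(t3,whs1)}
          = {in(p2,t3), pkg_at(p3,portB), pkg_at(p4,hub), truck_at(t3,whs1)}

== RESULT ==
["in(p2,t3)", "pkg_at(p3,portB)", "pkg_at(p4,hub)", "truck_at(t3,whs1)"]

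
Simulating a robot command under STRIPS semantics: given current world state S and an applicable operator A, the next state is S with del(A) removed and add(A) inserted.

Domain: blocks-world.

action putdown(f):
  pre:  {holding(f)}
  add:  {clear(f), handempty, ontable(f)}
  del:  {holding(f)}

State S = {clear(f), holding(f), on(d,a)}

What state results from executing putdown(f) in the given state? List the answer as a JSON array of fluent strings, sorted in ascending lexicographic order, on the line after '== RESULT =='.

Progress:
  pre ⊆ S: {holding(f)} ⊆ S  — applicable
  S \ del = {clear(f), on(d,a)}
  ∪ add   = {clear(f), handempty, on(d,a), ontable(f)}

== RESULT ==
["clear(f)", "handempty", "on(d,a)", "ontable(f)"]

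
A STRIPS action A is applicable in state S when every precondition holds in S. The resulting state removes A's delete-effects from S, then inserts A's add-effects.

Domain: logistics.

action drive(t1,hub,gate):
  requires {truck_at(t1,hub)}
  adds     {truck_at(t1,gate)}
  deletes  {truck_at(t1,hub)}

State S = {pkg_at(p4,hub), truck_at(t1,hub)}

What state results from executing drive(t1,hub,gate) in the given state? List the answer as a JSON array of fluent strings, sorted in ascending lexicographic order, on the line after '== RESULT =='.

Compute (S \ del) ∪ add:
  pre ⊆ S: {truck_at(t1,hub)} ⊆ S  — applicable
  S \ del = {pkg_at(p4,hub)}
  ∪ add   = {pkg_at(p4,hub), truck_at(t1,gate)}

== RESULT ==
["pkg_at(p4,hub)", "truck_at(t1,gate)"]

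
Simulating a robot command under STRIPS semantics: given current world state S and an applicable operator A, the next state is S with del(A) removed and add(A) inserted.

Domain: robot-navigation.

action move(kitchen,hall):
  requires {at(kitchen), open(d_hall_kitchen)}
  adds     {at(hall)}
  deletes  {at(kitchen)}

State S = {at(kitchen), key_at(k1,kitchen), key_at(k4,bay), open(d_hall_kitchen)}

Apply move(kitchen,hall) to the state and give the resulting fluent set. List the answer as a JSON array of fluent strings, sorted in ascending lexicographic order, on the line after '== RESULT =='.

Compute (S \ del) ∪ add:
  pre ⊆ S: {at(kitchen), open(d_hall_kitchen)} ⊆ S  — applicable
  S \ del = {key_at(k1,kitchen), key_at(k4,bay), open(d_hall_kitchen)}
  ∪ add   = {at(hall), key_at(k1,kitchen), key_at(k4,bay), open(d_hall_kitchen)}

== RESULT ==
["at(hall)", "key_at(k1,kitchen)", "key_at(k4,bay)", "open(d_hall_kitchen)"]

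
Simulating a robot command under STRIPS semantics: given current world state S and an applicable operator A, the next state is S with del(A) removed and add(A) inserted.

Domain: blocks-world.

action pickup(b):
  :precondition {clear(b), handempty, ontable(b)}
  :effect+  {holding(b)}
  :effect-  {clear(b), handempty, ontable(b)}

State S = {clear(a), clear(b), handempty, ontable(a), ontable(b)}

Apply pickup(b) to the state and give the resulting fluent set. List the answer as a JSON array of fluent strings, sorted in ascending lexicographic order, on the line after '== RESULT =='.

Compute (S \ del) ∪ add:
  pre ⊆ S: {clear(b), handempty, ontable(b)} ⊆ S  — applicable
  S \ del = {clear(a), ontable(a)}
  ∪ add   = {clear(a), holding(b), ontable(a)}

== RESULT ==
["clear(a)", "holding(b)", "ontable(a)"]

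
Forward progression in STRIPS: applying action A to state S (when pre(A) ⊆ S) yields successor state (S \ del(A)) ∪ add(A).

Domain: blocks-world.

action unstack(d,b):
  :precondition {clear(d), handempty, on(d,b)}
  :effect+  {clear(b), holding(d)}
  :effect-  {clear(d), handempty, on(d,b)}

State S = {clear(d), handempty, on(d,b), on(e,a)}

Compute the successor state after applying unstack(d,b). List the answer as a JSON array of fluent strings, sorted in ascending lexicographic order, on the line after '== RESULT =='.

Compute (S \ del) ∪ add:
  pre ⊆ S: {clear(d), handempty, on(d,b)} ⊆ S  — applicable
  S \ del = {on(e,a)}
  ∪ add   = {clear(b), holding(d), on(e,a)}

== RESULT ==
["clear(b)", "holding(d)", "on(e,a)"]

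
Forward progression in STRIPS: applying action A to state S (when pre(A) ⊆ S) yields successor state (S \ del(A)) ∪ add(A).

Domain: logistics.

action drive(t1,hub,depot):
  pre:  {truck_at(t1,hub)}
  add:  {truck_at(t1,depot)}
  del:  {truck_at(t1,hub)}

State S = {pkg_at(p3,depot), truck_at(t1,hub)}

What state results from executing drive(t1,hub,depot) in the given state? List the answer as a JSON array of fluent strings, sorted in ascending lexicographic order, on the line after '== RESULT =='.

Compute (S \ del) ∪ add:
  pre ⊆ S: {truck_at(t1,hub)} ⊆ S  — applicable
  S \ del = {pkg_at(p3,depot)}
  ∪ add   = {pkg_at(p3,depot), truck_at(t1,depot)}

== RESULT ==
["pkg_at(p3,depot)", "truck_at(t1,depot)"]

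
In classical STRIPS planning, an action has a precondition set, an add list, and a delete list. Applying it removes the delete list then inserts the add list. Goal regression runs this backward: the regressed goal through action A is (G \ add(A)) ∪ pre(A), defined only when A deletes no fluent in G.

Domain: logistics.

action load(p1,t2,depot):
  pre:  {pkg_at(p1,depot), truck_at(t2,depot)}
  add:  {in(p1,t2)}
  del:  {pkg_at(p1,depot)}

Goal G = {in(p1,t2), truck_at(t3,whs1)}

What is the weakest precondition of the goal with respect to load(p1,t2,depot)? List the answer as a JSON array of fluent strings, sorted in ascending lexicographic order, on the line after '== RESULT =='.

Compute (G \ add) ∪ pre:
  G ∩ del = {}  (empty — regression defined)
  G \ add = {in(p1,t2), truck_at(t3,whs1)} \ {in(p1,t2)} = {truck_at(t3,whs1)}
  ∪ pre   = {truck_at(t3,whs1)} ∪ {pkg_at(p1,depot), truck_at(t2,depot)}
          = {pkg_at(p1,depot), truck_at(t2,depot), truck_at(t3,whs1)}

== RESULT ==
["pkg_at(p1,depot)", "truck_at(t2,depot)", "truck_at(t3,whs1)"]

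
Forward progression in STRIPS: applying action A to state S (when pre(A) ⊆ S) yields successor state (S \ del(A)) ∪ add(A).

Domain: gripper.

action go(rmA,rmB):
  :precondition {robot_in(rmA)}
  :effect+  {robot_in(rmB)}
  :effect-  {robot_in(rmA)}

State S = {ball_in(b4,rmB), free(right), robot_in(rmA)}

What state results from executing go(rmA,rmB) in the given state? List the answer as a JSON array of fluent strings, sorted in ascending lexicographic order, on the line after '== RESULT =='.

Progress:
  pre ⊆ S: {robot_in(rmA)} ⊆ S  — applicable
  S \ del = {ball_in(b4,rmB), free(right)}
  ∪ add   = {ball_in(b4,rmB), free(right), robot_in(rmB)}

== RESULT ==
["ball_in(b4,rmB)", "free(right)", "robot_in(rmB)"]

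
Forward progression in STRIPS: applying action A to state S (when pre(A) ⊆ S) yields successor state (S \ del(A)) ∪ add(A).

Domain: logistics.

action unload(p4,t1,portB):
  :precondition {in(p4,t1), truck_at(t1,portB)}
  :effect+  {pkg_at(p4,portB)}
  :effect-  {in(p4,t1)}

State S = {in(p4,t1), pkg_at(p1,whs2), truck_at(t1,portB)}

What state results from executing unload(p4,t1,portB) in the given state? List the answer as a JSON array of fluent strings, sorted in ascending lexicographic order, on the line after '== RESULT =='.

Compute (S \ del) ∪ add:
  pre ⊆ S: {in(p4,t1), truck_at(t1,portB)} ⊆ S  — applicable
  S \ del = {pkg_at(p1,whs2), truck_at(t1,portB)}
  ∪ add   = {pkg_at(p1,whs2), pkg_at(p4,portB), truck_at(t1,portB)}

== RESULT ==
["pkg_at(p1,whs2)", "pkg_at(p4,portB)", "truck_at(t1,portB)"]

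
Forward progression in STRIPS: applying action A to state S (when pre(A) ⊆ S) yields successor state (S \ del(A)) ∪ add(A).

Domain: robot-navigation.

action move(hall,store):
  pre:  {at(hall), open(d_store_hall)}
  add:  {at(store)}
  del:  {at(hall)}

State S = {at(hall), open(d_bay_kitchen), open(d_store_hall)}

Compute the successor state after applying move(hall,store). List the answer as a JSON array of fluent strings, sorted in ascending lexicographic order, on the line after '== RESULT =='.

Compute (S \ del) ∪ add:
  pre ⊆ S: {at(hall), open(d_store_hall)} ⊆ S  — applicable
  S \ del = {open(d_bay_kitchen), open(d_store_hall)}
  ∪ add   = {at(store), open(d_bay_kitchen), open(d_store_hall)}

== RESULT ==
["at(store)", "open(d_bay_kitchen)", "open(d_store_hall)"]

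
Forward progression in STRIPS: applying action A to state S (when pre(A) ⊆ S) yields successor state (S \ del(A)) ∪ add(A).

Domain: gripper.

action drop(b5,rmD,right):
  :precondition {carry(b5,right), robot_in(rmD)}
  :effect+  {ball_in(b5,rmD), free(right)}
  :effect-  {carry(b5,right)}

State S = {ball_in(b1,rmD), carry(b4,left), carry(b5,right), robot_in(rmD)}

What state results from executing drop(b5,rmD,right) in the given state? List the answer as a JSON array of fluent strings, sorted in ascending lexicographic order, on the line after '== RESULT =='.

Compute (S \ del) ∪ add:
  pre ⊆ S: {carry(b5,right), robot_in(rmD)} ⊆ S  — applicable
  S \ del = {ball_in(b1,rmD), carry(b4,left), robot_in(rmD)}
  ∪ add   = {ball_in(b1,rmD), ball_in(b5,rmD), carry(b4,left), free(right), robot_in(rmD)}

== RESULT ==
["ball_in(b1,rmD)", "ball_in(b5,rmD)", "carry(b4,left)", "free(right)", "robot_in(rmD)"]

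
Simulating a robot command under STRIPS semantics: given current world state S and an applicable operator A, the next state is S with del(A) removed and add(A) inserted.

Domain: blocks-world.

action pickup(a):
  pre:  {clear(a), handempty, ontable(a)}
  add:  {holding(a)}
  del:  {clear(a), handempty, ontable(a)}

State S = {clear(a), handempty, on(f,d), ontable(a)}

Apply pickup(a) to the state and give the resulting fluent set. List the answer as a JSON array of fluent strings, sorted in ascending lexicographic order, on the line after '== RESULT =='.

Compute (S \ del) ∪ add:
  pre ⊆ S: {clear(a), handempty, ontable(a)} ⊆ S  — applicable
  S \ del = {on(f,d)}
  ∪ add   = {holding(a), on(f,d)}

== RESULT ==
["holding(a)", "on(f,d)"]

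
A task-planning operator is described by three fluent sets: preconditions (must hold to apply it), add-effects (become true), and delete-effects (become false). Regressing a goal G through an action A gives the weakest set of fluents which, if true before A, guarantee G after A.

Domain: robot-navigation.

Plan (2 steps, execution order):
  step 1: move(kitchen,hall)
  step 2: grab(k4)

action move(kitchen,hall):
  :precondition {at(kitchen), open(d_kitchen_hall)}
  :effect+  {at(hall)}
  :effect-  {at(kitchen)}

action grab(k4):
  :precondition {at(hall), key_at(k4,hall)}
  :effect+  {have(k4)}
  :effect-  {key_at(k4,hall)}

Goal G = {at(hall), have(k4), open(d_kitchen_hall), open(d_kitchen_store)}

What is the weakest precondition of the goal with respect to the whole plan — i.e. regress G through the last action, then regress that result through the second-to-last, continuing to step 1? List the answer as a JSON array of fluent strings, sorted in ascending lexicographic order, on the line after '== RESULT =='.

Regress step by step:
  through step 2 (grab(k4)): drop {have(k4)}, keep {at(hall), open(d_kitchen_hall), open(d_kitchen_store)}, require {at(hall), key_at(k4,hall)}
    → {at(hall), key_at(k4,hall), open(d_kitchen_hall), open(d_kitchen_store)}
  through step 1 (move(kitchen,hall)): drop {at(hall)}, keep {key_at(k4,hall), open(d_kitchen_hall), open(d_kitchen_store)}, require {at(kitchen), open(d_kitchen_hall)}
    → {at(kitchen), key_at(k4,hall), open(d_kitchen_hall), open(d_kitchen_store)}

== RESULT ==
["at(kitchen)", "key_at(k4,hall)", "open(d_kitchen_hall)", "open(d_kitchen_store)"]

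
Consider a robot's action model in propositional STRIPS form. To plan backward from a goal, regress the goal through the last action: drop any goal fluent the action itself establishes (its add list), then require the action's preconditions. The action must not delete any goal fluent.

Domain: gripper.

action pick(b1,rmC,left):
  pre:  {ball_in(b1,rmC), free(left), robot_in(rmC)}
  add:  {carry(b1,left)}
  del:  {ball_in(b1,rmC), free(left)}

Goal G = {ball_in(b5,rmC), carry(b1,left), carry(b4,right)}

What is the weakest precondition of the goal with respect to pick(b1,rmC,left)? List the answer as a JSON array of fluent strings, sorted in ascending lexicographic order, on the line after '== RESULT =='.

Regress:
  G ∩ del = {}  (empty — regression defined)
  G \ add = {ball_in(b5,rmC), carry(b1,left), carry(b4,right)} \ {carry(b1,left)} = {ball_in(b5,rmC), carry(b4,right)}
  ∪ pre   = {ball_in(b5,rmC), carry(b4,right)} ∪ {ball_in(b1,rmC), free(left), robot_in(rmC)}
          = {ball_in(b1,rmC), ball_in(b5,rmC), carry(b4,right), free(left), robot_in(rmC)}

== RESULT ==
["ball_in(b1,rmC)", "ball_in(b5,rmC)", "carry(b4,right)", "free(left)", "robot_in(rmC)"]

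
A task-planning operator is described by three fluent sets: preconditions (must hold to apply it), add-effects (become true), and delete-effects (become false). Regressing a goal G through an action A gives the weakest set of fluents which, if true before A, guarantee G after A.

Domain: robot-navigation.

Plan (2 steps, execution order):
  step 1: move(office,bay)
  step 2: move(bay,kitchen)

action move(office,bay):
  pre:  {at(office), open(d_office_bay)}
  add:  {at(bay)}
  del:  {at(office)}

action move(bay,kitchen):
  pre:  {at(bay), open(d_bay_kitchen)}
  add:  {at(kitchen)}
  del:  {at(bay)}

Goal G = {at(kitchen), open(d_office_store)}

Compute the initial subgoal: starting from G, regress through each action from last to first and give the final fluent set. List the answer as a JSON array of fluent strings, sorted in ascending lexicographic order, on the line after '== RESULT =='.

Work backward from the goal:
  through step 2 (move(bay,kitchen)): drop {at(kitchen)}, keep {open(d_office_store)}, require {at(bay), open(d_bay_kitchen)}
    → {at(bay), open(d_bay_kitchen), open(d_office_store)}
  through step 1 (move(office,bay)): drop {at(bay)}, keep {open(d_bay_kitchen), open(d_office_store)}, require {at(office), open(d_office_bay)}
    → {at(office), open(d_bay_kitchen), open(d_office_bay), open(d_office_store)}

== RESULT ==
["at(office)", "open(d_bay_kitchen)", "open(d_office_bay)", "open(d_office_store)"]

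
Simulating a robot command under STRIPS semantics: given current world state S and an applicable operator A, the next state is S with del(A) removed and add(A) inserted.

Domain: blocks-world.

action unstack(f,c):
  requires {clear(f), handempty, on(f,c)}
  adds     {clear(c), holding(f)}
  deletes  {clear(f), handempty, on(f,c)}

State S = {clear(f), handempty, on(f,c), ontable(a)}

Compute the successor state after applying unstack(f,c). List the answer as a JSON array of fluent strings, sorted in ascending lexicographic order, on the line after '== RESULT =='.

Compute (S \ del) ∪ add:
  pre ⊆ S: {clear(f), handempty, on(f,c)} ⊆ S  — applicable
  S \ del = {ontable(a)}
  ∪ add   = {clear(c), holding(f), ontable(a)}

== RESULT ==
["clear(c)", "holding(f)", "ontable(a)"]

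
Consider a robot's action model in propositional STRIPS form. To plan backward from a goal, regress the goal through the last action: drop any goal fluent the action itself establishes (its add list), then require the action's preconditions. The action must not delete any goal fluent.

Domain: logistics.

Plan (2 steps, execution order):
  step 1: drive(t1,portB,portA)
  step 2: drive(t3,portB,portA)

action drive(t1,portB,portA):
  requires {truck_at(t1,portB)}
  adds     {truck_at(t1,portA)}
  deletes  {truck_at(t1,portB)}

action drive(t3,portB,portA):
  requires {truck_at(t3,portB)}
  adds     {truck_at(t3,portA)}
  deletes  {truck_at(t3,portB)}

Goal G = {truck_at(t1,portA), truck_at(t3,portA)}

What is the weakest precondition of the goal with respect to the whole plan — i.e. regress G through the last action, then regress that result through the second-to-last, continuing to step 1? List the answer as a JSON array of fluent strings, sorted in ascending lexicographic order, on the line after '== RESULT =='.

Work backward from the goal:
  through step 2 (drive(t3,portB,portA)): drop {truck_at(t3,portA)}, keep {truck_at(t1,portA)}, require {truck_at(t3,portB)}
    → {truck_at(t1,portA), truck_at(t3,portB)}
  through step 1 (drive(t1,portB,portA)): drop {truck_at(t1,portA)}, keep {truck_at(t3,portB)}, require {truck_at(t1,portB)}
    → {truck_at(t1,portB), truck_at(t3,portB)}

== RESULT ==
["truck_at(t1,portB)", "truck_at(t3,portB)"]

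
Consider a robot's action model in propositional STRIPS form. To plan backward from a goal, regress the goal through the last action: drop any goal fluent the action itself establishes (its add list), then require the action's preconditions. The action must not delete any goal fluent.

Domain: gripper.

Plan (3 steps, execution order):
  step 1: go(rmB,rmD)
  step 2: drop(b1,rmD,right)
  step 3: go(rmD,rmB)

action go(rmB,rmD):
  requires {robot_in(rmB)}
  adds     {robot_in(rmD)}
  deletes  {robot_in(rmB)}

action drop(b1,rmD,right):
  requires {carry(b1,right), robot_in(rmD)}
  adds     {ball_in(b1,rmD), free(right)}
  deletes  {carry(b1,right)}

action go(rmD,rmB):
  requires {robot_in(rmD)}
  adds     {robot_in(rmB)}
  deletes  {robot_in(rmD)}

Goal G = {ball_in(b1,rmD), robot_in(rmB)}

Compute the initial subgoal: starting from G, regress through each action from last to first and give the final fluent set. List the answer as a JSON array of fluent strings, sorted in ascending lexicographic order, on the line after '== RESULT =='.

Regress step by step:
  through step 3 (go(rmD,rmB)): drop {robot_in(rmB)}, keep {ball_in(b1,rmD)}, require {robot_in(rmD)}
    → {ball_in(b1,rmD), robot_in(rmD)}
  through step 2 (drop(b1,rmD,right)): drop {ball_in(b1,rmD)}, keep {robot_in(rmD)}, require {carry(b1,right), robot_in(rmD)}
    → {carry(b1,right), robot_in(rmD)}
  through step 1 (go(rmB,rmD)): drop {robot_in(rmD)}, keep {carry(b1,right)}, require {robot_in(rmB)}
    → {carry(b1,right), robot_in(rmB)}

== RESULT ==
["carry(b1,right)", "robot_in(rmB)"]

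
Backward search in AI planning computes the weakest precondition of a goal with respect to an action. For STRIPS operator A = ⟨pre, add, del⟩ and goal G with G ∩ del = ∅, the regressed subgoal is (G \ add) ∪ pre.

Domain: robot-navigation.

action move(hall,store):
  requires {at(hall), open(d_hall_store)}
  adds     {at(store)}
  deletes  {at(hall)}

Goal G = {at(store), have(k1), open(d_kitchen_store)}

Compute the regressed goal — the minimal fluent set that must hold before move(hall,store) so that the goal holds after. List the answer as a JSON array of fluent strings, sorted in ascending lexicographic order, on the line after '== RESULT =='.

Regress:
  G ∩ del = {}  (empty — regression defined)
  G \ add = {at(store), have(k1), open(d_kitchen_store)} \ {at(store)} = {have(k1), open(d_kitchen_store)}
  ∪ pre   = {have(k1), open(d_kitchen_store)} ∪ {at(hall), open(d_hall_store)}
          = {at(hall), have(k1), open(d_hall_store), open(d_kitchen_store)}

== RESULT ==
["at(hall)", "have(k1)", "open(d_hall_store)", "open(d_kitchen_store)"]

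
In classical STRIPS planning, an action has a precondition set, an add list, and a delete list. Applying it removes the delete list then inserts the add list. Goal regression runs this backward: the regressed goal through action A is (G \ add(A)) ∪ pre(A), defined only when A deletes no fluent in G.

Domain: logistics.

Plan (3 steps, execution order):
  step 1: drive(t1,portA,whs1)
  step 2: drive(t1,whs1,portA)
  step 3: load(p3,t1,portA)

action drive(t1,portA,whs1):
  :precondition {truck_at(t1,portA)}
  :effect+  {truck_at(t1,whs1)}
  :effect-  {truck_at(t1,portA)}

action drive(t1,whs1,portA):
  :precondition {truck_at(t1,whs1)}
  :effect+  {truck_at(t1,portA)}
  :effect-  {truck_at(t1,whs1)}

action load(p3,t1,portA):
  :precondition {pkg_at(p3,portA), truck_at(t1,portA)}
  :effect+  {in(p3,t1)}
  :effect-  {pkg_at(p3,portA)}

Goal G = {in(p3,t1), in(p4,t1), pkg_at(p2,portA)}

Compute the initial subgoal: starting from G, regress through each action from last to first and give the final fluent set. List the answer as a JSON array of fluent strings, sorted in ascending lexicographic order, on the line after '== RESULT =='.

Work backward from the goal:
  through step 3 (load(p3,t1,portA)): drop {in(p3,t1)}, keep {in(p4,t1), pkg_at(p2,portA)}, require {pkg_at(p3,portA), truck_at(t1,portA)}
    → {in(p4,t1), pkg_at(p2,portA), pkg_at(p3,portA), truck_at(t1,portA)}
  through step 2 (drive(t1,whs1,portA)): drop {truck_at(t1,portA)}, keep {in(p4,t1), pkg_at(p2,portA), pkg_at(p3,portA)}, require {truck_at(t1,whs1)}
    → {in(p4,t1), pkg_at(p2,portA), pkg_at(p3,portA), truck_at(t1,whs1)}
  through step 1 (drive(t1,portA,whs1)): drop {truck_at(t1,whs1)}, keep {in(p4,t1), pkg_at(p2,portA), pkg_at(p3,portA)}, require {truck_at(t1,portA)}
    → {in(p4,t1), pkg_at(p2,portA), pkg_at(p3,portA), truck_at(t1,portA)}

== RESULT ==
["in(p4,t1)", "pkg_at(p2,portA)", "pkg_at(p3,portA)", "truck_at(t1,portA)"]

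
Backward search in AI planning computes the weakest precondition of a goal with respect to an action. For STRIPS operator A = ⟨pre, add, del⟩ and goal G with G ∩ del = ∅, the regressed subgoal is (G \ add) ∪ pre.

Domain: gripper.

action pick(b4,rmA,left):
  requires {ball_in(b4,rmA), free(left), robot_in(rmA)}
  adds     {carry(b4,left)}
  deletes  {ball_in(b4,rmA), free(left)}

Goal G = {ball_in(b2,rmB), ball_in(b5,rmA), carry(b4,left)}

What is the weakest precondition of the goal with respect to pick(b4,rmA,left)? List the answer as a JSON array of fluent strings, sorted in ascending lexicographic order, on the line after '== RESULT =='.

Compute (G \ add) ∪ pre:
  G ∩ del = {}  (empty — regression defined)
  G \ add = {ball_in(b2,rmB), ball_in(b5,rmA), carry(b4,left)} \ {carry(b4,left)} = {ball_in(b2,rmB), ball_in(b5,rmA)}
  ∪ pre   = {ball_in(b2,rmB), ball_in(b5,rmA)} ∪ {ball_in(b4,rmA), free(left), robot_in(rmA)}
          = {ball_in(b2,rmB), ball_in(b4,rmA), ball_in(b5,rmA), free(left), robot_in(rmA)}

== RESULT ==
["ball_in(b2,rmB)", "ball_in(b4,rmA)", "ball_in(b5,rmA)", "free(left)", "robot_in(rmA)"]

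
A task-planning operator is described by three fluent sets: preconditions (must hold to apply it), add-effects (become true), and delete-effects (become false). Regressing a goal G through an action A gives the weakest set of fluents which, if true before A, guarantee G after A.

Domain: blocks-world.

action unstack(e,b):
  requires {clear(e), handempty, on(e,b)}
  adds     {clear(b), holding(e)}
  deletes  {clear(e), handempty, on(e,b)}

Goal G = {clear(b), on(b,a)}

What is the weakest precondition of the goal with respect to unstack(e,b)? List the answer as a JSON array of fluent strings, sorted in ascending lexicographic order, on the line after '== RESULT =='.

Regress:
  G ∩ del = {}  (empty — regression defined)
  G \ add = {clear(b), on(b,a)} \ {clear(b), holding(e)} = {on(b,a)}
  ∪ pre   = {on(b,a)} ∪ {clear(e), handempty, on(e,b)}
          = {clear(e), handempty, on(b,a), on(e,b)}

== RESULT ==
["clear(e)", "handempty", "on(b,a)", "on(e,b)"]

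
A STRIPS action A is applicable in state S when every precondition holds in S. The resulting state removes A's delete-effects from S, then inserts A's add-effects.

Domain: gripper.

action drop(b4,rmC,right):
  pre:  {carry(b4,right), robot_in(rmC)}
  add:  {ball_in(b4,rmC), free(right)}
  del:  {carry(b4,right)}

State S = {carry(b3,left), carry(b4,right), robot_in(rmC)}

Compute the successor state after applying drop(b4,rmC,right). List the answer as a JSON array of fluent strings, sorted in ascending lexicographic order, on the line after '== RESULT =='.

Progress:
  pre ⊆ S: {carry(b4,right), robot_in(rmC)} ⊆ S  — applicable
  S \ del = {carry(b3,left), robot_in(rmC)}
  ∪ add   = {ball_in(b4,rmC), carry(b3,left), free(right), robot_in(rmC)}

== RESULT ==
["ball_in(b4,rmC)", "carry(b3,left)", "free(right)", "robot_in(rmC)"]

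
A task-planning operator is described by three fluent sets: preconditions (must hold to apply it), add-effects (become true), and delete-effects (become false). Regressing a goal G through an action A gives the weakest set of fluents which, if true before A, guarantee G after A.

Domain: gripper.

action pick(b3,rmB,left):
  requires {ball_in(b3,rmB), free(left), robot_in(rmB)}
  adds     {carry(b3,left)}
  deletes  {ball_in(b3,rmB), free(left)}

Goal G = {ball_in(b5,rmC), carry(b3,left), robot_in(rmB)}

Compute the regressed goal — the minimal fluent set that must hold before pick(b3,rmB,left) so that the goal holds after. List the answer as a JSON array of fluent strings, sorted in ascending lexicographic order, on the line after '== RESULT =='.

Regress:
  G ∩ del = {}  (empty — regression defined)
  G \ add = {ball_in(b5,rmC), carry(b3,left), robot_in(rmB)} \ {carry(b3,left)} = {ball_in(b5,rmC), robot_in(rmB)}
  ∪ pre   = {ball_in(b5,rmC), robot_in(rmB)} ∪ {ball_in(b3,rmB), free(left), robot_in(rmB)}
          = {ball_in(b3,rmB), ball_in(b5,rmC), free(left), robot_in(rmB)}

== RESULT ==
["ball_in(b3,rmB)", "ball_in(b5,rmC)", "free(left)", "robot_in(rmB)"]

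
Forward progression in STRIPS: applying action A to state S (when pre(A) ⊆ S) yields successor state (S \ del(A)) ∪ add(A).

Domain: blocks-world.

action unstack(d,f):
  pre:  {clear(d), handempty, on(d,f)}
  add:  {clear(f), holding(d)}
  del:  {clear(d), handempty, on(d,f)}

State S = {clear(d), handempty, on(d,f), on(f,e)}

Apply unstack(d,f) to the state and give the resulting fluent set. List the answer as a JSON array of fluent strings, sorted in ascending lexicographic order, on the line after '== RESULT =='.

Compute (S \ del) ∪ add:
  pre ⊆ S: {clear(d), handempty, on(d,f)} ⊆ S  — applicable
  S \ del = {on(f,e)}
  ∪ add   = {clear(f), holding(d), on(f,e)}

== RESULT ==
["clear(f)", "holding(d)", "on(f,e)"]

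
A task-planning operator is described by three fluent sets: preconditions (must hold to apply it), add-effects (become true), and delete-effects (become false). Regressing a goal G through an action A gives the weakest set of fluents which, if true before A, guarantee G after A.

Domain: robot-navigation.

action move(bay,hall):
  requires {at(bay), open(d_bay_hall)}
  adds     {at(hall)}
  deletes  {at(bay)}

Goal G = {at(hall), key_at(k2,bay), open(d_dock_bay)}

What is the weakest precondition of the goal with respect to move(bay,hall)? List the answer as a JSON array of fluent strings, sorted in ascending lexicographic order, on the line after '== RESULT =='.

Regress:
  G ∩ del = {}  (empty — regression defined)
  G \ add = {at(hall), key_at(k2,bay), open(d_dock_bay)} \ {at(hall)} = {key_at(k2,bay), open(d_dock_bay)}
  ∪ pre   = {key_at(k2,bay), open(d_dock_bay)} ∪ {at(bay), open(d_bay_hall)}
          = {at(bay), key_at(k2,bay), open(d_bay_hall), open(d_dock_bay)}

== RESULT ==
["at(bay)", "key_at(k2,bay)", "open(d_bay_hall)", "open(d_dock_bay)"]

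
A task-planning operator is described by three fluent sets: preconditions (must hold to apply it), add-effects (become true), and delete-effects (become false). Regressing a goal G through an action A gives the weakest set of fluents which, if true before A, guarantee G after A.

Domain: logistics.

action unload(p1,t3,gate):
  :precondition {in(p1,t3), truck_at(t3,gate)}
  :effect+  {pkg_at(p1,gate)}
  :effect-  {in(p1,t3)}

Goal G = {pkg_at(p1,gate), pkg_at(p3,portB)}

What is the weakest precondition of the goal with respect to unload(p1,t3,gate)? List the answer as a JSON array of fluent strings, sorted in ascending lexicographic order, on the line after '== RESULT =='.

Regress:
  G ∩ del = {}  (empty — regression defined)
  G \ add = {pkg_at(p1,gate), pkg_at(p3,portB)} \ {pkg_at(p1,gate)} = {pkg_at(p3,portB)}
  ∪ pre   = {pkg_at(p3,portB)} ∪ {in(p1,t3), truck_at(t3,gate)}
          = {in(p1,t3), pkg_at(p3,portB), truck_at(t3,gate)}

== RESULT ==
["in(p1,t3)", "pkg_at(p3,portB)", "truck_at(t3,gate)"]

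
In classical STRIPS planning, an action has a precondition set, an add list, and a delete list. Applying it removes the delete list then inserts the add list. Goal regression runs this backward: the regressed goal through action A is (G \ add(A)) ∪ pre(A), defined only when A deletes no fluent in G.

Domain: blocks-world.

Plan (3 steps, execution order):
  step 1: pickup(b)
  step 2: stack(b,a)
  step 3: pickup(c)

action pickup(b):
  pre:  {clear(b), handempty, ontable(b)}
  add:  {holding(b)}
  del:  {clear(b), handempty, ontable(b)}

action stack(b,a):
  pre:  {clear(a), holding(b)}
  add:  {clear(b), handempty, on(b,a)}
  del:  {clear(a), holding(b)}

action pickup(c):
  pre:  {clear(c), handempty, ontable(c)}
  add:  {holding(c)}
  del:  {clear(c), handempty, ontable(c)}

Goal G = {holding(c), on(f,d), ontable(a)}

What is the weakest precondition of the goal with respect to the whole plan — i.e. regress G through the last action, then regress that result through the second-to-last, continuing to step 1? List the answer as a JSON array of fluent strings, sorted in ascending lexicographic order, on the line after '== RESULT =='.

Work backward from the goal:
  through step 3 (pickup(c)): drop {holding(c)}, keep {on(f,d), ontable(a)}, require {clear(c), handempty, ontable(c)}
    → {clear(c), handempty, on(f,d), ontable(a), ontable(c)}
  through step 2 (stack(b,a)): drop {handempty}, keep {clear(c), on(f,d), ontable(a), ontable(c)}, require {clear(a), holding(b)}
    → {clear(a), clear(c), holding(b), on(f,d), ontable(a), ontable(c)}
  through step 1 (pickup(b)): drop {holding(b)}, keep {clear(a), clear(c), on(f,d), ontable(a), ontable(c)}, require {clear(b), handempty, ontable(b)}
    → {clear(a), clear(b), clear(c), handempty, on(f,d), ontable(a), ontable(b), ontable(c)}

== RESULT ==
["clear(a)", "clear(b)", "clear(c)", "handempty", "on(f,d)", "ontable(a)", "ontable(b)", "ontable(c)"]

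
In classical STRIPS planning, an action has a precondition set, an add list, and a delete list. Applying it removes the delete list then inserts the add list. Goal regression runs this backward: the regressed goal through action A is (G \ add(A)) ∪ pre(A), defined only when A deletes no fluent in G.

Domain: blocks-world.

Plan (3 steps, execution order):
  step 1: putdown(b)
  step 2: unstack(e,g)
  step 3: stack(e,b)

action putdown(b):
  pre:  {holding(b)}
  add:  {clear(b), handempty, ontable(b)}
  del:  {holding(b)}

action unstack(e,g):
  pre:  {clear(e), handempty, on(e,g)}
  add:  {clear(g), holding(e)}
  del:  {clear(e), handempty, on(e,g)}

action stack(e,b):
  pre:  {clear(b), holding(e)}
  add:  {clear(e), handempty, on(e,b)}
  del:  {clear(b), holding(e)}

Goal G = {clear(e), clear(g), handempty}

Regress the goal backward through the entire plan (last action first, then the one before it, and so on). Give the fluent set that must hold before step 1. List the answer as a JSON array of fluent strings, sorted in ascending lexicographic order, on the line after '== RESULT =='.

Work backward from the goal:
  through step 3 (stack(e,b)): drop {clear(e), handempty}, keep {clear(g)}, require {clear(b), holding(e)}
    → {clear(b), clear(g), holding(e)}
  through step 2 (unstack(e,g)): drop {clear(g), holding(e)}, keep {clear(b)}, require {clear(e), handempty, on(e,g)}
    → {clear(b), clear(e), handempty, on(e,g)}
  through step 1 (putdown(b)): drop {clear(b), handempty}, keep {clear(e), on(e,g)}, require {holding(b)}
    → {clear(e), holding(b), on(e,g)}

== RESULT ==
["clear(e)", "holding(b)", "on(e,g)"]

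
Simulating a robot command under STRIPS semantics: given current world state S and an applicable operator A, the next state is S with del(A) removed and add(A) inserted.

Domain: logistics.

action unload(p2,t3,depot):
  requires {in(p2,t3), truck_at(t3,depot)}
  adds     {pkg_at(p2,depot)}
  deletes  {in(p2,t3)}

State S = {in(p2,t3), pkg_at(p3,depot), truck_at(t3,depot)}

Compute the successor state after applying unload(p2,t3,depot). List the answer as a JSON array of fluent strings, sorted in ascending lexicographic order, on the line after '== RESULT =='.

Compute (S \ del) ∪ add:
  pre ⊆ S: {in(p2,t3), truck_at(t3,depot)} ⊆ S  — applicable
  S \ del = {pkg_at(p3,depot), truck_at(t3,depot)}
  ∪ add   = {pkg_at(p2,depot), pkg_at(p3,depot), truck_at(t3,depot)}

== RESULT ==
["pkg_at(p2,depot)", "pkg_at(p3,depot)", "truck_at(t3,depot)"]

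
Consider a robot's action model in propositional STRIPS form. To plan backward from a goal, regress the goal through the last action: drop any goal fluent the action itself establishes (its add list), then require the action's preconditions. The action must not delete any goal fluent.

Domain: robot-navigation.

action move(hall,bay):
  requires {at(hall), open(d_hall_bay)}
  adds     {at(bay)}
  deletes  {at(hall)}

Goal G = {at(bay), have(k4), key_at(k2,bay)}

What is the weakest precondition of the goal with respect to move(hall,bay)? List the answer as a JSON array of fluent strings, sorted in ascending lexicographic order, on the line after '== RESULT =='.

Regress:
  G ∩ del = {}  (empty — regression defined)
  G \ add = {at(bay), have(k4), key_at(k2,bay)} \ {at(bay)} = {have(k4), key_at(k2,bay)}
  ∪ pre   = {have(k4), key_at(k2,bay)} ∪ {at(hall), open(d_hall_bay)}
          = {at(hall), have(k4), key_at(k2,bay), open(d_hall_bay)}

== RESULT ==
["at(hall)", "have(k4)", "key_at(k2,bay)", "open(d_hall_bay)"]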